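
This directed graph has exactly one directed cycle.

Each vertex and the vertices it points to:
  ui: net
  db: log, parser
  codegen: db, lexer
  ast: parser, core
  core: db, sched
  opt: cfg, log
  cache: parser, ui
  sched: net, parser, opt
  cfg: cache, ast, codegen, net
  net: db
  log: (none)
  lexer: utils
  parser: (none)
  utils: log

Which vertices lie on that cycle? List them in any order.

DFS with gray/black marking from sched:
sched gray
  net gray
    db gray
      log gray
      log black
      parser gray
      parser black
    db black
  net black
  sched→parser: parser black — skip
  opt gray
    cfg gray
      cache gray
        cache→parser: parser black — skip
        ui gray
          ui→net: net black — skip
        ui black
      cache black
      ast gray
        ast→parser: parser black — skip
        core gray
          core→db: db black — skip
          core→sched: sched is gray → back edge
Back edge closes the cycle sched → opt → cfg → ast → core → sched; its vertices are {ast, cfg, opt, core, sched}.

ast, cfg, opt, core, sched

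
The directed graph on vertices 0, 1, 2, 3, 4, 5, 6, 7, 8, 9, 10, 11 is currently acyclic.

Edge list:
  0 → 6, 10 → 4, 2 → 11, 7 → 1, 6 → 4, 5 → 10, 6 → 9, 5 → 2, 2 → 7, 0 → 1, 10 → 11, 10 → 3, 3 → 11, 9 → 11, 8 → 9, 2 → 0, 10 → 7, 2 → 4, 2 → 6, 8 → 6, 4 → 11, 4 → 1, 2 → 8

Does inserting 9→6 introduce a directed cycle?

Adding 9→6 creates a cycle iff 6 can already reach 9.
Path from 6: 6 → 9.
So 6 → … → 9 → 6 is a cycle.

Yes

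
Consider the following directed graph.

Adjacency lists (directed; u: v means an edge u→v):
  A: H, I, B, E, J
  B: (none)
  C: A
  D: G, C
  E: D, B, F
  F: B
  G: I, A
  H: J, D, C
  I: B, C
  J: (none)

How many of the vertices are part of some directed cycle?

7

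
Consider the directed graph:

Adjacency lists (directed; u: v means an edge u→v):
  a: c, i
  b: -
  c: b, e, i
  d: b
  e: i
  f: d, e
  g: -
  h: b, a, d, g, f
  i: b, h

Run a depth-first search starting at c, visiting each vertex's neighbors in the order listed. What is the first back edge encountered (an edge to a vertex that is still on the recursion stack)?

a→c

DFS from c (visiting each vertex's neighbors in the order listed); mark gray on enter, black on exit:
c gray
  b gray
  b black
  e gray
    i gray
      i→b: b black — skip
      h gray
        h→b: b black — skip
        a gray
          a→c: c is gray → back edge
First back edge: a → c.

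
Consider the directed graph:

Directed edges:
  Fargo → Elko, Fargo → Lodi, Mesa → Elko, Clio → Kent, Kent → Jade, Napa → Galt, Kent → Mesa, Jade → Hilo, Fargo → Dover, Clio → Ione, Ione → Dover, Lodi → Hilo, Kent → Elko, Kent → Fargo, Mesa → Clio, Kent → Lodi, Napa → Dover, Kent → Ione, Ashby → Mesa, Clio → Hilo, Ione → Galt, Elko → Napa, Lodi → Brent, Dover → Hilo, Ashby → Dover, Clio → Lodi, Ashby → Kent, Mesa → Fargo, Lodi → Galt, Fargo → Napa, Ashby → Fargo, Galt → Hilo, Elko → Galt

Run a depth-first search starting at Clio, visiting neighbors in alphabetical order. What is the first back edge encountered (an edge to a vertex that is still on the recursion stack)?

Mesa->Clio

DFS from Clio (visiting neighbors in alphabetical order); mark gray on enter, black on exit:
Clio gray
  Hilo gray
  Hilo black
  Ione gray
    Dover gray
      Dover→Hilo: Hilo black — skip
    Dover black
    Galt gray
      Galt→Hilo: Hilo black — skip
    Galt black
  Ione black
  Kent gray
    Elko gray
      Elko→Galt: Galt black — skip
      Napa gray
        Napa→Dover: Dover black — skip
        Napa→Galt: Galt black — skip
      Napa black
    Elko black
    Fargo gray
      Fargo→Dover: Dover black — skip
      Fargo→Elko: Elko black — skip
      Lodi gray
        Brent gray
        Brent black
        Lodi→Galt: Galt black — skip
        Lodi→Hilo: Hilo black — skip
      Lodi black
      Fargo→Napa: Napa black — skip
    Fargo black
    Kent→Ione: Ione black — skip
    Jade gray
      Jade→Hilo: Hilo black — skip
    Jade black
    Kent→Lodi: Lodi black — skip
    Mesa gray
      Mesa→Clio: Clio is gray → back edge
First back edge: Mesa → Clio.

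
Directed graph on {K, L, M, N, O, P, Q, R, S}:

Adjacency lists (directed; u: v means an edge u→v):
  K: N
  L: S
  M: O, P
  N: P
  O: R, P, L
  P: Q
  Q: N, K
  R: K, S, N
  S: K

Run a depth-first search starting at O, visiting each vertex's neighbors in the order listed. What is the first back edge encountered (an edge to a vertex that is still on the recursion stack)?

Q→N

DFS from O (visiting each vertex's neighbors in the order listed); mark gray on enter, black on exit:
O gray
  R gray
    K gray
      N gray
        P gray
          Q gray
            Q→N: N is gray → back edge
First back edge: Q → N.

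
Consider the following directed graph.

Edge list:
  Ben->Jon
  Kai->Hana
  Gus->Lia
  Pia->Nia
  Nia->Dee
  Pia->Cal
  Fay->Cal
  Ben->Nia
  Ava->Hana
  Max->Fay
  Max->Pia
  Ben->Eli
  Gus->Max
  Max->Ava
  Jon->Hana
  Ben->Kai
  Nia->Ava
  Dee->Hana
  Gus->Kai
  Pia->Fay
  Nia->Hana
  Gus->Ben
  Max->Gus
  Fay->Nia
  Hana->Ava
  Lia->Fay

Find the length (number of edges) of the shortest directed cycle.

2

For each vertex v, BFS finds the shortest path from v back to v.
The shortest such closed walk is Max → Gus → Max, length 2.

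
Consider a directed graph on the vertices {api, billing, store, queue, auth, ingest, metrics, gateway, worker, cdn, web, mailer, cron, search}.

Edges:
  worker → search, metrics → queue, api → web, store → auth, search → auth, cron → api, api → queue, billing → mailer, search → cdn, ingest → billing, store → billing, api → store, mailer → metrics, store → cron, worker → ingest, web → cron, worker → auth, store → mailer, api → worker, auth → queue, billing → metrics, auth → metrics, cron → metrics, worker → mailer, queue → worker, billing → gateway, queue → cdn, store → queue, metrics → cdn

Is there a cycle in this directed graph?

Yes

DFS with white/gray/black marking, starting from queue:
queue gray
  cdn gray
  cdn black
  worker gray
    mailer gray
      metrics gray
        metrics→cdn: cdn black — skip
        metrics→queue: queue is gray → back edge
Back edge found, so a cycle exists: queue → worker → mailer → metrics → queue.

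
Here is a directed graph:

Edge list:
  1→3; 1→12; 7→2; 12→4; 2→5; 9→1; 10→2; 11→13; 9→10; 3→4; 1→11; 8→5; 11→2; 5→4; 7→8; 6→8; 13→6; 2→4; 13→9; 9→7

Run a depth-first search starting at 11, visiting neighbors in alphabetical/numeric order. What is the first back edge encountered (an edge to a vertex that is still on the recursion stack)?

1->11

DFS from 11 (visiting neighbors in alphabetical/numeric order); mark gray on enter, black on exit:
11 gray
  2 gray
    4 gray
    4 black
    5 gray
      5→4: 4 black — skip
    5 black
  2 black
  13 gray
    6 gray
      8 gray
        8→5: 5 black — skip
      8 black
    6 black
    9 gray
      1 gray
        3 gray
          3→4: 4 black — skip
        3 black
        1→11: 11 is gray → back edge
First back edge: 1 → 11.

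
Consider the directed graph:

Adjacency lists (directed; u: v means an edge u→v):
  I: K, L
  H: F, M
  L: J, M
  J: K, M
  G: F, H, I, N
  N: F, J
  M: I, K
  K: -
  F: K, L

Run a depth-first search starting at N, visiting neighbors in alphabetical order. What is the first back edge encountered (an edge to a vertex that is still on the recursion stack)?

I→L

DFS from N (visiting neighbors in alphabetical order); mark gray on enter, black on exit:
N gray
  F gray
    K gray
    K black
    L gray
      J gray
        J→K: K black — skip
        M gray
          I gray
            I→K: K black — skip
            I→L: L is gray → back edge
First back edge: I → L.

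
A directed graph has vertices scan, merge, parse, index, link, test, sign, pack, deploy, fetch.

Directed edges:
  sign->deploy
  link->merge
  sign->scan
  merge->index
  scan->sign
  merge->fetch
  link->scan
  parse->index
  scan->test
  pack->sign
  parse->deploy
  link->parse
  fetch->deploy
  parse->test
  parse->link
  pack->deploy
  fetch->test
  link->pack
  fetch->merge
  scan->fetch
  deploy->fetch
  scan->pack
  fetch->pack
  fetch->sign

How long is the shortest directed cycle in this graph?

2

For each vertex v, BFS finds the shortest path from v back to v.
The shortest such closed walk is link → parse → link, length 2.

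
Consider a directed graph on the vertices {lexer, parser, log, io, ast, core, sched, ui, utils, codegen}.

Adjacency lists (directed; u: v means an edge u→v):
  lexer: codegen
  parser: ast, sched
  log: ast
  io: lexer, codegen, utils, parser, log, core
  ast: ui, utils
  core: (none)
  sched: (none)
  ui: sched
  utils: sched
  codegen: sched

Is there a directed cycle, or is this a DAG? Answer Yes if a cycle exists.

DFS with white/gray/black marking, starting from parser:
parser gray
  ast gray
    ui gray
      sched gray
      sched black
    ui black
    utils gray
      utils→sched: sched black — skip
    utils black
  ast black
  parser→sched: sched black — skip
parser black
lexer gray
  codegen gray
    codegen→sched: sched black — skip
  codegen black
lexer black
log gray
  log→ast: ast black — skip
log black
io gray
  io→lexer: lexer black — skip
  io→codegen: codegen black — skip
  io→utils: utils black — skip
  io→parser: parser black — skip
  io→log: log black — skip
  core gray
  core black
io black
Every edge goes to a white or black vertex — no back edge, so the graph is acyclic.

No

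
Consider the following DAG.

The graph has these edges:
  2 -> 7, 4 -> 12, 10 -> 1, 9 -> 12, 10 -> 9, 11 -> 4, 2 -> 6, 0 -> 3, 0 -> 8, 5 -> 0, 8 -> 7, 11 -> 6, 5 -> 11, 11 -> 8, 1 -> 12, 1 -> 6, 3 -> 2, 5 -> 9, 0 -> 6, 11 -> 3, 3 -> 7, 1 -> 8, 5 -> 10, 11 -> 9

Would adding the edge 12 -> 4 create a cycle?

Yes

Adding 12→4 creates a cycle iff 4 can already reach 12.
Path from 4: 4 → 12.
So 4 → … → 12 → 4 is a cycle.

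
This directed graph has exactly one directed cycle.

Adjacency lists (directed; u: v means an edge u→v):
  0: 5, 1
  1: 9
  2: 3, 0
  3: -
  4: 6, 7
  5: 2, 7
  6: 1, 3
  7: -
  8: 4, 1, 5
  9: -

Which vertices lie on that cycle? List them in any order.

0, 2, 5

DFS with gray/black marking from 5:
5 gray
  2 gray
    3 gray
    3 black
    0 gray
      0→5: 5 is gray → back edge
Back edge closes the cycle 5 → 2 → 0 → 5; its vertices are {0, 2, 5}.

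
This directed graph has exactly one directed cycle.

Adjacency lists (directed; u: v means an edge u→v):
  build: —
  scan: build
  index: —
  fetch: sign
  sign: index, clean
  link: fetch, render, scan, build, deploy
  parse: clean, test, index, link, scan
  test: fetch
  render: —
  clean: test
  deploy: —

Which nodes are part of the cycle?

sign, test, clean, fetch

DFS with gray/black marking from clean:
clean gray
  test gray
    fetch gray
      sign gray
        index gray
        index black
        sign→clean: clean is gray → back edge
Back edge closes the cycle clean → test → fetch → sign → clean; its vertices are {sign, test, clean, fetch}.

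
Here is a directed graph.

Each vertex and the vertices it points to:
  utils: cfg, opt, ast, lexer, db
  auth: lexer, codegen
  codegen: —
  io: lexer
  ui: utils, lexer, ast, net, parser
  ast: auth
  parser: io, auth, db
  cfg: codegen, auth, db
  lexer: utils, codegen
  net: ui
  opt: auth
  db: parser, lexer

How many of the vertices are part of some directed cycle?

A vertex is on a directed cycle iff it belongs to a strongly connected component of size ≥ 2 (or has a self-loop).
The vertices on cycles are {db, io, ui, ast, cfg, net, opt, auth, lexer, utils, parser} — 11 in total.

11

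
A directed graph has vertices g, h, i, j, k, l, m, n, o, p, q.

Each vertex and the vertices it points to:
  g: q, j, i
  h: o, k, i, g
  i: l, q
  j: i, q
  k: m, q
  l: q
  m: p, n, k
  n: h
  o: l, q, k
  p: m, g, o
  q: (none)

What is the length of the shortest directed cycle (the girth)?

2

For each vertex v, BFS finds the shortest path from v back to v.
The shortest such closed walk is m → k → m, length 2.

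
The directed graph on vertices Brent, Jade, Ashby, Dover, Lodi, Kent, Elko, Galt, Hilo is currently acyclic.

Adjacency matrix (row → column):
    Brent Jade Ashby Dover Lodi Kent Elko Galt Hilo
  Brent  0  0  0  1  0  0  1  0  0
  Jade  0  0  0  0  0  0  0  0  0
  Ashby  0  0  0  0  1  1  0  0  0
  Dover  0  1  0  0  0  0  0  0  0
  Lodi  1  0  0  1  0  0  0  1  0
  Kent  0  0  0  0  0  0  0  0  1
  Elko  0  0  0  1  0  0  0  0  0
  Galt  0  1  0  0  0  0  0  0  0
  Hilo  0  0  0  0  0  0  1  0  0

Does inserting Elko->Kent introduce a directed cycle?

Adding Elko→Kent creates a cycle iff Kent can already reach Elko.
Path from Kent: Kent → Hilo → Elko.
So Kent → … → Elko → Kent is a cycle.

Yes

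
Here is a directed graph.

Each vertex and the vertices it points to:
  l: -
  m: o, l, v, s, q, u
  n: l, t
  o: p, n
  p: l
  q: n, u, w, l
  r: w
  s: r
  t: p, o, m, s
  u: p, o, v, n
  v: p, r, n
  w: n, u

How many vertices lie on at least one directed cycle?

10

A vertex is on a directed cycle iff it belongs to a strongly connected component of size ≥ 2 (or has a self-loop).
The vertices on cycles are {m, n, o, q, r, s, t, u, v, w} — 10 in total.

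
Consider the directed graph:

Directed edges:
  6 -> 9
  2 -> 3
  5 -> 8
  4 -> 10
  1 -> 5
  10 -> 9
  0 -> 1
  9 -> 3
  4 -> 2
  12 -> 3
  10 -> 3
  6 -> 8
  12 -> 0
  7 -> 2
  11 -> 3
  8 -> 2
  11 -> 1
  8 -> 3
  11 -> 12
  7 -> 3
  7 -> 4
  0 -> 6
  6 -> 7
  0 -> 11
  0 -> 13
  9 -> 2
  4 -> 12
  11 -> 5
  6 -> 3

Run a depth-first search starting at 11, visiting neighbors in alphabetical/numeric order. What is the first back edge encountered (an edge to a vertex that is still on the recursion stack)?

4->12

DFS from 11 (visiting neighbors in alphabetical/numeric order); mark gray on enter, black on exit:
11 gray
  1 gray
    5 gray
      8 gray
        2 gray
          3 gray
          3 black
        2 black
        8→3: 3 black — skip
      8 black
    5 black
  1 black
  11→3: 3 black — skip
  11→5: 5 black — skip
  12 gray
    0 gray
      0→1: 1 black — skip
      6 gray
        6→3: 3 black — skip
        7 gray
          7→2: 2 black — skip
          7→3: 3 black — skip
          4 gray
            4→2: 2 black — skip
            10 gray
              10→3: 3 black — skip
              9 gray
                9→2: 2 black — skip
                9→3: 3 black — skip
              9 black
            10 black
            4→12: 12 is gray → back edge
First back edge: 4 → 12.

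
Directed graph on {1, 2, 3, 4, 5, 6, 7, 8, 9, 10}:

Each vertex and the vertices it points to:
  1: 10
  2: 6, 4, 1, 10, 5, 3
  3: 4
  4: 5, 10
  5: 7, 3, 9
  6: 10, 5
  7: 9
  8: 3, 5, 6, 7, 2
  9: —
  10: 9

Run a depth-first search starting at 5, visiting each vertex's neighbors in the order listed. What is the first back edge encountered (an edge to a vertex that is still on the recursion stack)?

DFS from 5 (visiting each vertex's neighbors in the order listed); mark gray on enter, black on exit:
5 gray
  7 gray
    9 gray
    9 black
  7 black
  3 gray
    4 gray
      4→5: 5 is gray → back edge
First back edge: 4 → 5.

4->5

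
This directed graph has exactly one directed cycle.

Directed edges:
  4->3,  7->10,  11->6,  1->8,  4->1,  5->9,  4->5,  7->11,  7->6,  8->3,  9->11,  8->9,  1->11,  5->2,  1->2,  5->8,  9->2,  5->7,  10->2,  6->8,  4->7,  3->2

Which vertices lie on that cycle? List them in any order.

6, 8, 9, 11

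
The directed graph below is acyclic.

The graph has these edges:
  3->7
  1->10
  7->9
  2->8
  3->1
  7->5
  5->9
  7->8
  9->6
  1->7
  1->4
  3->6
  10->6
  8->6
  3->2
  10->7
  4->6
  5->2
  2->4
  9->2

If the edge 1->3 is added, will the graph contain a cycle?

Yes

Adding 1→3 creates a cycle iff 3 can already reach 1.
Path from 3: 3 → 1.
So 3 → … → 1 → 3 is a cycle.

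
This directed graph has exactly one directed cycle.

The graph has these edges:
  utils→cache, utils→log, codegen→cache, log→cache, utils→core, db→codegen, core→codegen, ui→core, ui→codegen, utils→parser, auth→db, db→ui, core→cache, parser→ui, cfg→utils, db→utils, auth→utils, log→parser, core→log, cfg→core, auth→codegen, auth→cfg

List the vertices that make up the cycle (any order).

ui, log, core, parser

DFS with gray/black marking from core:
core gray
  cache gray
  cache black
  codegen gray
    codegen→cache: cache black — skip
  codegen black
  log gray
    log→cache: cache black — skip
    parser gray
      ui gray
        ui→core: core is gray → back edge
Back edge closes the cycle core → log → parser → ui → core; its vertices are {ui, log, core, parser}.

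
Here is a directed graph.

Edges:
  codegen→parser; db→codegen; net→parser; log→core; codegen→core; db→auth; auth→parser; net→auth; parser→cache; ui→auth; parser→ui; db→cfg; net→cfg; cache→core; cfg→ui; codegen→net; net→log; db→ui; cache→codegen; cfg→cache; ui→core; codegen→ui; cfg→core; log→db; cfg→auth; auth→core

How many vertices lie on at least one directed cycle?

A vertex is on a directed cycle iff it belongs to a strongly connected component of size ≥ 2 (or has a self-loop).
The vertices on cycles are {db, ui, cfg, log, net, auth, cache, parser, codegen} — 9 in total.

9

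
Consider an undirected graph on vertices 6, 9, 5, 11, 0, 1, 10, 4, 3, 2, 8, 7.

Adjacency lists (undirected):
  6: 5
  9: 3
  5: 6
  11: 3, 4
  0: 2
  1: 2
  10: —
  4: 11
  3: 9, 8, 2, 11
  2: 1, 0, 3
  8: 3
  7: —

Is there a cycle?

No

DFS, tracking each vertex's parent; an edge to a visited non-parent vertex closes a cycle.
Start from 0:
visit 0 (parent –)
  visit 2 (parent 0)
    visit 1 (parent 2)
      1–2: parent, skip
    2–0: parent, skip
    visit 3 (parent 2)
      visit 9 (parent 3)
        9–3: parent, skip
      visit 8 (parent 3)
        8–3: parent, skip
      3–2: parent, skip
      visit 11 (parent 3)
        11–3: parent, skip
        visit 4 (parent 11)
          4–11: parent, skip
visit 6 (parent –)
  visit 5 (parent 6)
    5–6: parent, skip
visit 10 (parent –)
visit 7 (parent –)
No non-parent visited neighbor found — the graph is a forest.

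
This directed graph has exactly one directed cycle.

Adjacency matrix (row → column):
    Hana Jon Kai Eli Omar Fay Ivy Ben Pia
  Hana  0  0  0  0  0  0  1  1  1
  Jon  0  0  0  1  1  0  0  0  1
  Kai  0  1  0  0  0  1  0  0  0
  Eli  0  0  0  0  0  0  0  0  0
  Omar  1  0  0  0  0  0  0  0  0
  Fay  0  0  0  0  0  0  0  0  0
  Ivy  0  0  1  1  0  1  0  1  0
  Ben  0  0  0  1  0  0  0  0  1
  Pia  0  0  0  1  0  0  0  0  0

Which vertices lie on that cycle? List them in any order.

DFS with gray/black marking from Hana:
Hana gray
  Pia gray
    Eli gray
    Eli black
  Pia black
  Ben gray
    Ben→Eli: Eli black — skip
    Ben→Pia: Pia black — skip
  Ben black
  Ivy gray
    Fay gray
    Fay black
    Ivy→Ben: Ben black — skip
    Kai gray
      Jon gray
        Jon→Eli: Eli black — skip
        Jon→Pia: Pia black — skip
        Omar gray
          Omar→Hana: Hana is gray → back edge
Back edge closes the cycle Hana → Ivy → Kai → Jon → Omar → Hana; its vertices are {Ivy, Jon, Kai, Hana, Omar}.

Ivy, Jon, Kai, Hana, Omar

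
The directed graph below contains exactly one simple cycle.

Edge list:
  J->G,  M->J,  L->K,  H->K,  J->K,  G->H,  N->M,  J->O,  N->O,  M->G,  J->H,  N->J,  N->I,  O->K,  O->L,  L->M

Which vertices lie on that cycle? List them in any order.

J, L, M, O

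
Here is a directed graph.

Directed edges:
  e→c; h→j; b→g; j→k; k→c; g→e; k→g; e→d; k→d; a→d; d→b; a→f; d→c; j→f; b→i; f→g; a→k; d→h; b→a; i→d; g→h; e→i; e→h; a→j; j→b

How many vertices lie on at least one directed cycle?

10

A vertex is on a directed cycle iff it belongs to a strongly connected component of size ≥ 2 (or has a self-loop).
The vertices on cycles are {a, b, d, e, f, g, h, i, j, k} — 10 in total.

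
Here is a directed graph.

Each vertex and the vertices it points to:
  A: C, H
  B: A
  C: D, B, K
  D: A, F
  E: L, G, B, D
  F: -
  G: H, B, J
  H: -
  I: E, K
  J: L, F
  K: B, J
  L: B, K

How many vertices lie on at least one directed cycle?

7

A vertex is on a directed cycle iff it belongs to a strongly connected component of size ≥ 2 (or has a self-loop).
The vertices on cycles are {A, B, C, D, J, K, L} — 7 in total.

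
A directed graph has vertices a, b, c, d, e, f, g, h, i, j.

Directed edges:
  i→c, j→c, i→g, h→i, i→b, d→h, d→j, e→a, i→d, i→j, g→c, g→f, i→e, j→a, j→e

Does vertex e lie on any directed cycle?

e lies on a cycle iff there is a path from e back to itself.
Exploring from e, it never reaches itself; equivalently, its strongly connected component is a singleton.

No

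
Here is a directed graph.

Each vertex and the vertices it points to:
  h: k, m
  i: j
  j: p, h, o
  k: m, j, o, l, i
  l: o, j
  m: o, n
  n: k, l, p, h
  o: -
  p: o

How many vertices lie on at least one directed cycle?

A vertex is on a directed cycle iff it belongs to a strongly connected component of size ≥ 2 (or has a self-loop).
The vertices on cycles are {h, i, j, k, l, m, n} — 7 in total.

7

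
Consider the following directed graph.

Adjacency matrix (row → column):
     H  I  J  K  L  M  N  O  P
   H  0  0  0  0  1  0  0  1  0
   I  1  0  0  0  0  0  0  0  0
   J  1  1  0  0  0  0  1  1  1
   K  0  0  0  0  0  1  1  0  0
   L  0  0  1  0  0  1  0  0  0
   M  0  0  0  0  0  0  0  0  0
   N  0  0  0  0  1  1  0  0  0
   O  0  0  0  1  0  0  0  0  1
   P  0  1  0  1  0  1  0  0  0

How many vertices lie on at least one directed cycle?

8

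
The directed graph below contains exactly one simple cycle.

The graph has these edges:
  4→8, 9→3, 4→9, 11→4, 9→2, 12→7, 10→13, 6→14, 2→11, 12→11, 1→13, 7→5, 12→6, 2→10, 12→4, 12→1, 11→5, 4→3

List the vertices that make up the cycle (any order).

2, 4, 9, 11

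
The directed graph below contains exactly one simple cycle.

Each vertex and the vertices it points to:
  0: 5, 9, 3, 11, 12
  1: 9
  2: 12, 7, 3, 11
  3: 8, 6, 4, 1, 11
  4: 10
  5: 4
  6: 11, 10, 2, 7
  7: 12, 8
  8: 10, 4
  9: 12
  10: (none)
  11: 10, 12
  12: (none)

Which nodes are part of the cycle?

DFS with gray/black marking from 3:
3 gray
  8 gray
    10 gray
    10 black
    4 gray
      4→10: 10 black — skip
    4 black
  8 black
  6 gray
    11 gray
      11→10: 10 black — skip
      12 gray
      12 black
    11 black
    6→10: 10 black — skip
    2 gray
      2→12: 12 black — skip
      7 gray
        7→12: 12 black — skip
        7→8: 8 black — skip
      7 black
      2→3: 3 is gray → back edge
Back edge closes the cycle 3 → 6 → 2 → 3; its vertices are {2, 3, 6}.

2, 3, 6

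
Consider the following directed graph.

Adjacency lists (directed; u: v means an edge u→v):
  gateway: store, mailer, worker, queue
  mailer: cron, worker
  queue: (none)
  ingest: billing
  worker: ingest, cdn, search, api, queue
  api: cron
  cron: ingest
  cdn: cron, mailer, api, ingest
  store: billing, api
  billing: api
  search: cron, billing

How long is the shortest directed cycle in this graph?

3

For each vertex v, BFS finds the shortest path from v back to v.
The shortest such closed walk is worker → cdn → mailer → worker, length 3.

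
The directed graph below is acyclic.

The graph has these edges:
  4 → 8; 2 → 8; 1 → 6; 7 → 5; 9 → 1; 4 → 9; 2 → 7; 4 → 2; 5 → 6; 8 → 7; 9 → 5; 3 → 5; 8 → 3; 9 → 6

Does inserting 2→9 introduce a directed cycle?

Adding 2→9 creates a cycle iff 9 can already reach 2.
Explore from 9: no path reaches 2. The graph stays acyclic.

No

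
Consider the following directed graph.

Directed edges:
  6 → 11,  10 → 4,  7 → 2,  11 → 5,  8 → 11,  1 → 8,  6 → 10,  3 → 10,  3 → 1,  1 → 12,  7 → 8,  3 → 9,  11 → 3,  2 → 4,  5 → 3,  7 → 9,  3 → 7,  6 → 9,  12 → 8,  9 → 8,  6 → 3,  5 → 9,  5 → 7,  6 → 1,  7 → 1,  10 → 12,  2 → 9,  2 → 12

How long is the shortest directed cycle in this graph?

4

For each vertex v, BFS finds the shortest path from v back to v.
The shortest such closed walk is 11 → 5 → 7 → 8 → 11, length 4.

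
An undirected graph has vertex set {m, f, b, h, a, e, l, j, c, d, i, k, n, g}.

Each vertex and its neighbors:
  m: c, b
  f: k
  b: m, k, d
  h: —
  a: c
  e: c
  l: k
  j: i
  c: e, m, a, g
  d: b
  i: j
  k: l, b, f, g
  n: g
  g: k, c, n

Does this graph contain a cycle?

Yes

DFS, tracking each vertex's parent; an edge to a visited non-parent vertex closes a cycle.
Start from d:
visit d (parent –)
  visit b (parent d)
    visit m (parent b)
      visit c (parent m)
        visit e (parent c)
          e–c: parent, skip
        c–m: parent, skip
        visit a (parent c)
          a–c: parent, skip
        visit g (parent c)
          visit k (parent g)
            visit l (parent k)
              l–k: parent, skip
            k–b: b visited and ≠ parent → cycle
Cycle: b – m – c – g – k – b.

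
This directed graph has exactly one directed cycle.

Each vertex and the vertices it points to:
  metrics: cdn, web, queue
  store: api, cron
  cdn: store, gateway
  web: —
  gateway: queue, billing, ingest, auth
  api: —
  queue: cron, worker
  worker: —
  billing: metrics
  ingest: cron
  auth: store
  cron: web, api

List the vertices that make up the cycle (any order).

DFS with gray/black marking from metrics:
metrics gray
  cdn gray
    store gray
      api gray
      api black
      cron gray
        web gray
        web black
        cron→api: api black — skip
      cron black
    store black
    gateway gray
      queue gray
        queue→cron: cron black — skip
        worker gray
        worker black
      queue black
      billing gray
        billing→metrics: metrics is gray → back edge
Back edge closes the cycle metrics → cdn → gateway → billing → metrics; its vertices are {cdn, billing, gateway, metrics}.

cdn, billing, gateway, metrics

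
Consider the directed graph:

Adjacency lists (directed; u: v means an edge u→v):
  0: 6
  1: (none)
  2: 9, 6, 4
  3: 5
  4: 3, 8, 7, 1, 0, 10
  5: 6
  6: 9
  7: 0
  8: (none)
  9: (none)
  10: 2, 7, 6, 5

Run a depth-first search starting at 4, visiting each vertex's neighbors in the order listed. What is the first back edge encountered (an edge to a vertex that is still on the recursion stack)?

2->4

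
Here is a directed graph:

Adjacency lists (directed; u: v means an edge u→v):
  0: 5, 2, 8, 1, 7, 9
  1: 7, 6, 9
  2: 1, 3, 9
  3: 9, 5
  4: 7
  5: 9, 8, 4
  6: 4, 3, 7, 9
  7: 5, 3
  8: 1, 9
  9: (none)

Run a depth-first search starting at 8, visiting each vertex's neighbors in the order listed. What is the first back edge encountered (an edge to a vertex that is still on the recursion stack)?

DFS from 8 (visiting each vertex's neighbors in the order listed); mark gray on enter, black on exit:
8 gray
  1 gray
    7 gray
      5 gray
        9 gray
        9 black
        5→8: 8 is gray → back edge
First back edge: 5 → 8.

5→8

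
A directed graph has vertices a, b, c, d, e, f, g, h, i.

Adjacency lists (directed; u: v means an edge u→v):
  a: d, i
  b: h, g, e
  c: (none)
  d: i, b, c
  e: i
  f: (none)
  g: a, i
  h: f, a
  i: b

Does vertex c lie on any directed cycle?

c lies on a cycle iff there is a path from c back to itself.
Exploring from c, it never reaches itself; equivalently, its strongly connected component is a singleton.

No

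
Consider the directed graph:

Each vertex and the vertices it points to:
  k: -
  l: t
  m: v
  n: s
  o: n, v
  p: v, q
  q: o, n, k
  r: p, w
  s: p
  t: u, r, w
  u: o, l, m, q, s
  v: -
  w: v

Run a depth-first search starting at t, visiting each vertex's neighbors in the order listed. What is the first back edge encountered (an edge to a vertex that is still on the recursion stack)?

DFS from t (visiting each vertex's neighbors in the order listed); mark gray on enter, black on exit:
t gray
  u gray
    o gray
      n gray
        s gray
          p gray
            v gray
            v black
            q gray
              q→o: o is gray → back edge
First back edge: q → o.

q→o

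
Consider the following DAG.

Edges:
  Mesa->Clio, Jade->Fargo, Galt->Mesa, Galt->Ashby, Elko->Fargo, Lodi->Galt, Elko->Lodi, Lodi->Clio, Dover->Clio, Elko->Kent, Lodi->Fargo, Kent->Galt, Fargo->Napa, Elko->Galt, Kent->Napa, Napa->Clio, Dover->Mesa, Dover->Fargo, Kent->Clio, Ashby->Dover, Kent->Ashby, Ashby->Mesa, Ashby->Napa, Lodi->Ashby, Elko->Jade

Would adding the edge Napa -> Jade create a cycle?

Yes

Adding Napa→Jade creates a cycle iff Jade can already reach Napa.
Path from Jade: Jade → Fargo → Napa.
So Jade → … → Napa → Jade is a cycle.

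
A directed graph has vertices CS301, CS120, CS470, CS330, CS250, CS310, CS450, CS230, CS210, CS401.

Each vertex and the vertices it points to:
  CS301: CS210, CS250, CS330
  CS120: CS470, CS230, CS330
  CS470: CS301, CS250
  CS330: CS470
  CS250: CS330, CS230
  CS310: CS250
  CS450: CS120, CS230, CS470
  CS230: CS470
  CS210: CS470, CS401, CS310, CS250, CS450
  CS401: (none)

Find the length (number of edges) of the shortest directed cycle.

For each vertex v, BFS finds the shortest path from v back to v.
The shortest such closed walk is CS210 → CS470 → CS301 → CS210, length 3.

3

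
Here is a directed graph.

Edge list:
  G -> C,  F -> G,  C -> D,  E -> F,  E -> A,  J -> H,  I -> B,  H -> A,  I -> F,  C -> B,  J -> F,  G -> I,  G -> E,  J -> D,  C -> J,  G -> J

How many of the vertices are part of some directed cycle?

6

A vertex is on a directed cycle iff it belongs to a strongly connected component of size ≥ 2 (or has a self-loop).
The vertices on cycles are {C, E, F, G, I, J} — 6 in total.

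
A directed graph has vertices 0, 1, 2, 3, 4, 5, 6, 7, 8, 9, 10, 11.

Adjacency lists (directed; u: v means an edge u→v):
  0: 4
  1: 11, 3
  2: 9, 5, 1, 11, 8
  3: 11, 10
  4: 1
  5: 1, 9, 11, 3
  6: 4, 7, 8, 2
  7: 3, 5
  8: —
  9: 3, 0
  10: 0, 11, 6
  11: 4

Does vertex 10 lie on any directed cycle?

Yes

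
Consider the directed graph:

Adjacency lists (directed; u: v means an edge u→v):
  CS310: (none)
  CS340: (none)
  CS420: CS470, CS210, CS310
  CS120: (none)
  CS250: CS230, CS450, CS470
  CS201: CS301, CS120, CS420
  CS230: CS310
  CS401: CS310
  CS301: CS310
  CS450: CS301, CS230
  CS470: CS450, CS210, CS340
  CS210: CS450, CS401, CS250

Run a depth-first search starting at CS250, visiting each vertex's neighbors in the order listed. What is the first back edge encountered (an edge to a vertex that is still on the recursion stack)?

CS210->CS250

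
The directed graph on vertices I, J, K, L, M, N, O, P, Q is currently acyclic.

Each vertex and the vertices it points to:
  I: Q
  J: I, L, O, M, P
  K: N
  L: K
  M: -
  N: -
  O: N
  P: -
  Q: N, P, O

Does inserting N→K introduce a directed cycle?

Adding N→K creates a cycle iff K can already reach N.
Path from K: K → N.
So K → … → N → K is a cycle.

Yes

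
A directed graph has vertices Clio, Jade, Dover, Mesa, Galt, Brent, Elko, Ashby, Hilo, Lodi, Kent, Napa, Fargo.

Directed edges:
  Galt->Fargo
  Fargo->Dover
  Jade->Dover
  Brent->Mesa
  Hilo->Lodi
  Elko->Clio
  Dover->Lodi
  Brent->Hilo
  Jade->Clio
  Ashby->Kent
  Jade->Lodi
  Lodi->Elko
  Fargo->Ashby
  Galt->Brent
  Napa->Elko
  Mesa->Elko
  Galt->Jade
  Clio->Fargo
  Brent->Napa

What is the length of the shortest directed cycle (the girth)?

5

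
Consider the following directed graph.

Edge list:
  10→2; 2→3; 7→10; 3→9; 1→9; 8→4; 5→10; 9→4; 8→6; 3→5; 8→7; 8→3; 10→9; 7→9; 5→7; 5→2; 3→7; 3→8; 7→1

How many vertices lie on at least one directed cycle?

6

A vertex is on a directed cycle iff it belongs to a strongly connected component of size ≥ 2 (or has a self-loop).
The vertices on cycles are {2, 3, 5, 7, 8, 10} — 6 in total.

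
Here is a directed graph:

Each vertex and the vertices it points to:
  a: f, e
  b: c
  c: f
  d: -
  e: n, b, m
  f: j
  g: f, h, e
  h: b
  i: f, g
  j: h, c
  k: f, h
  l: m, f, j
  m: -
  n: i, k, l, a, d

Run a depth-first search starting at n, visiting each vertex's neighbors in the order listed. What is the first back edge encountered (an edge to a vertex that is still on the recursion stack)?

DFS from n (visiting each vertex's neighbors in the order listed); mark gray on enter, black on exit:
n gray
  i gray
    f gray
      j gray
        h gray
          b gray
            c gray
              c→f: f is gray → back edge
First back edge: c → f.

c->f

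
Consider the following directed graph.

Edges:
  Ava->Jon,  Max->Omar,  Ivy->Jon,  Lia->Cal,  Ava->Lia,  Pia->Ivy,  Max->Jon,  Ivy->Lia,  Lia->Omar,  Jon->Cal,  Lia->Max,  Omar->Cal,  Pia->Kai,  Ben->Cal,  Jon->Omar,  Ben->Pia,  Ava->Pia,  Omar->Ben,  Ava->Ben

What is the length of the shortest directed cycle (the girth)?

5

For each vertex v, BFS finds the shortest path from v back to v.
The shortest such closed walk is Pia → Ivy → Jon → Omar → Ben → Pia, length 5.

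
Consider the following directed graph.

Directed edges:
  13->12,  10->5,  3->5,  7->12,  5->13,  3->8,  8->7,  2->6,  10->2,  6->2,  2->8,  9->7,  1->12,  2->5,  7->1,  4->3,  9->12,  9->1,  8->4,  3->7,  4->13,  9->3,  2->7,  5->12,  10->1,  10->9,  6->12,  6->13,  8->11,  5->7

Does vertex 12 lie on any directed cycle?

12 lies on a cycle iff there is a path from 12 back to itself.
Exploring from 12, it never reaches itself; equivalently, its strongly connected component is a singleton.

No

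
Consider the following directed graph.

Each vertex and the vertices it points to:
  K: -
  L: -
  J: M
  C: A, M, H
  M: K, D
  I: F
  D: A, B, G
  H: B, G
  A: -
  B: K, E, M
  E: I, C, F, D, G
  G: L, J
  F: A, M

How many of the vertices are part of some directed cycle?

A vertex is on a directed cycle iff it belongs to a strongly connected component of size ≥ 2 (or has a self-loop).
The vertices on cycles are {B, C, D, E, F, G, H, I, J, M} — 10 in total.

10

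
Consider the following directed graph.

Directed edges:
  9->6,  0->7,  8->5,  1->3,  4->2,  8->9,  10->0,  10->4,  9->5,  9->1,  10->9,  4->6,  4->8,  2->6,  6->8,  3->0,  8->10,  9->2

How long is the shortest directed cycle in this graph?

3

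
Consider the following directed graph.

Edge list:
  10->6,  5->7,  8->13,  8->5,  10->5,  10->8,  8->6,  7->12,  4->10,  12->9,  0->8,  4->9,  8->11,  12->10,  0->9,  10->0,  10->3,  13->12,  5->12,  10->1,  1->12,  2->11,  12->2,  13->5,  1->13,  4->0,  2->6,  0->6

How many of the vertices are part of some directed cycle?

8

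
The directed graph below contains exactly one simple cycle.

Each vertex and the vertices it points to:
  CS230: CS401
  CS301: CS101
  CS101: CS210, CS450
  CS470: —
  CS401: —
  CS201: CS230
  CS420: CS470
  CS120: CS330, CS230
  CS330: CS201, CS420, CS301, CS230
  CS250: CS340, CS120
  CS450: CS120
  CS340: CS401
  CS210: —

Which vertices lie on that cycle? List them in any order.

CS101, CS120, CS301, CS330, CS450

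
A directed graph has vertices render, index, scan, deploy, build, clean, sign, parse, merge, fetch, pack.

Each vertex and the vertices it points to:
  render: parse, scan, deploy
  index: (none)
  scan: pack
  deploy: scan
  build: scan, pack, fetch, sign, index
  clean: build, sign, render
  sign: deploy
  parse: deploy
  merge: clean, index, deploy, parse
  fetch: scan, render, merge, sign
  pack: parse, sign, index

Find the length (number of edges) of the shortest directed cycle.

4

For each vertex v, BFS finds the shortest path from v back to v.
The shortest such closed walk is fetch → merge → clean → build → fetch, length 4.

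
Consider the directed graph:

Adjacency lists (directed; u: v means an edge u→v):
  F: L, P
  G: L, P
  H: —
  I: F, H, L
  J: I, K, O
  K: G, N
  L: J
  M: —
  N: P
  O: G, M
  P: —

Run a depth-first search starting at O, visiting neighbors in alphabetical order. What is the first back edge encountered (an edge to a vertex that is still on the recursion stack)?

F->L

DFS from O (visiting neighbors in alphabetical order); mark gray on enter, black on exit:
O gray
  G gray
    L gray
      J gray
        I gray
          F gray
            F→L: L is gray → back edge
First back edge: F → L.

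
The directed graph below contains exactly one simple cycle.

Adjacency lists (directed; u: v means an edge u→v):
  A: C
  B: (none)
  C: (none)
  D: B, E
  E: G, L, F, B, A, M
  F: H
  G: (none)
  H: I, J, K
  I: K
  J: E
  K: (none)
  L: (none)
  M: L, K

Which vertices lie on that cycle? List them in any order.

E, F, H, J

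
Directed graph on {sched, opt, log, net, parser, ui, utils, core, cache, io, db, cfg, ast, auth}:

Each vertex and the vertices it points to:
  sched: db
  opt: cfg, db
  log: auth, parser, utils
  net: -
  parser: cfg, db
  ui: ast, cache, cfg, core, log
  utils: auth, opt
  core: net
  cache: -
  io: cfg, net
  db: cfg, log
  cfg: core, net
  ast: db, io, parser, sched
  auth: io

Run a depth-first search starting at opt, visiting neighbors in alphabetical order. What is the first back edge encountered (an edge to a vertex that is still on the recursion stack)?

parser→db

DFS from opt (visiting neighbors in alphabetical order); mark gray on enter, black on exit:
opt gray
  cfg gray
    core gray
      net gray
      net black
    core black
    cfg→net: net black — skip
  cfg black
  db gray
    db→cfg: cfg black — skip
    log gray
      auth gray
        io gray
          io→cfg: cfg black — skip
          io→net: net black — skip
        io black
      auth black
      parser gray
        parser→cfg: cfg black — skip
        parser→db: db is gray → back edge
First back edge: parser → db.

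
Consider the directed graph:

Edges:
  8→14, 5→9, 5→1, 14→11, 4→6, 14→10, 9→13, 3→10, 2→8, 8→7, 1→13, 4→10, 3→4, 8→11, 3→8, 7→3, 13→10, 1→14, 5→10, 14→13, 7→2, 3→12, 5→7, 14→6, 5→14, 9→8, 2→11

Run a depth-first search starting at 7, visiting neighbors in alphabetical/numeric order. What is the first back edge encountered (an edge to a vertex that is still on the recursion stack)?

8→7

DFS from 7 (visiting neighbors in alphabetical/numeric order); mark gray on enter, black on exit:
7 gray
  2 gray
    8 gray
      8→7: 7 is gray → back edge
First back edge: 8 → 7.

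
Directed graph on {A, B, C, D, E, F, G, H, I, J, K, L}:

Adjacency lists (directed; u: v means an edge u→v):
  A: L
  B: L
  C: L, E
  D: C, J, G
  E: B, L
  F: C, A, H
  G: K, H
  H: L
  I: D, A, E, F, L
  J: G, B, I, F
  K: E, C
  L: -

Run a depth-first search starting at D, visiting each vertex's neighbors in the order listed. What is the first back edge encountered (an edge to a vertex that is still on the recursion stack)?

DFS from D (visiting each vertex's neighbors in the order listed); mark gray on enter, black on exit:
D gray
  C gray
    L gray
    L black
    E gray
      B gray
        B→L: L black — skip
      B black
      E→L: L black — skip
    E black
  C black
  J gray
    G gray
      K gray
        K→E: E black — skip
        K→C: C black — skip
      K black
      H gray
        H→L: L black — skip
      H black
    G black
    J→B: B black — skip
    I gray
      I→D: D is gray → back edge
First back edge: I → D.

I->D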